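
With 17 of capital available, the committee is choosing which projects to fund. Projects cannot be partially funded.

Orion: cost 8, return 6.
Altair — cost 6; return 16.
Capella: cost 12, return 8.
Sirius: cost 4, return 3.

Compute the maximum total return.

22

Take Orion and Altair: cost 8 + 6 = 14 ≤ 17, return 6 + 16 = 22.
No other feasible combination does better.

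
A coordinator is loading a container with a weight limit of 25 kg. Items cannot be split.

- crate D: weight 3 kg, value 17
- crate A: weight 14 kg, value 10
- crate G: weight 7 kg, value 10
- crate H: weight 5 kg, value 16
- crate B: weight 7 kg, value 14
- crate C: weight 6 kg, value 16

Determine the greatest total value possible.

63

crate D + crate H + crate B + crate C: weight 3 + 5 + 7 + 6 = 21 ≤ 25, value 17 + 16 + 14 + 16 = 63.
crate D + crate G + crate H + crate C: weight 3 + 7 + 5 + 6 = 21 ≤ 25, value 17 + 10 + 16 + 16 = 59.
crate D + crate G + crate H + crate B: weight 3 + 7 + 5 + 7 = 22 ≤ 25, value 17 + 10 + 16 + 14 = 57.
Best is crate D, crate H, crate B, and crate C with total value 63.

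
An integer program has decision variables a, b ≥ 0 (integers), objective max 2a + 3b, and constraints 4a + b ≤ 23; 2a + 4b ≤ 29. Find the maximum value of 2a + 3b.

23

(a,b)=(4,5): 4·4+1·5=21≤23, 2·4+4·5=28≤29, objective 23.
(a,b)=(3,5): 4·3+1·5=17≤23, 2·3+4·5=26≤29, objective 21.
Maximum is 23 at (a,b)=(4,5).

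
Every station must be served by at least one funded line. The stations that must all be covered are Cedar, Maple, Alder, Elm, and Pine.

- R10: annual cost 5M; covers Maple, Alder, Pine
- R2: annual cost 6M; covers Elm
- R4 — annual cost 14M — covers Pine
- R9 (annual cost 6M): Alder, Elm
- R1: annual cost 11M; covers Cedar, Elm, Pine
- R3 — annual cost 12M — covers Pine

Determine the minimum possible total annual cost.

Choose R10 and R1: together they cover Cedar, Maple, Alder, Elm, Pine — every station.
Total annual cost: 5 + 11 = 16.
No cover costs less than 16.

16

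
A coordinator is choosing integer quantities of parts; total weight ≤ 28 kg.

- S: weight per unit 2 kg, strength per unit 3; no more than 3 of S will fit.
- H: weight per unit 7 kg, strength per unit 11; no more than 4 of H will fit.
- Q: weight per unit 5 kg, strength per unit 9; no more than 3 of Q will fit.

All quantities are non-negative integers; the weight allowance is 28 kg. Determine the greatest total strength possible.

47

This is a bounded integer knapsack.
2×S, 2×H, and 2×Q: weight 28 ≤ 28, strength 2·3 + 2·11 + 2·9 = 46.
3×S, 1×H, and 3×Q: weight 28 ≤ 28, strength 3·3 + 1·11 + 3·9 = 47.
Best is 47.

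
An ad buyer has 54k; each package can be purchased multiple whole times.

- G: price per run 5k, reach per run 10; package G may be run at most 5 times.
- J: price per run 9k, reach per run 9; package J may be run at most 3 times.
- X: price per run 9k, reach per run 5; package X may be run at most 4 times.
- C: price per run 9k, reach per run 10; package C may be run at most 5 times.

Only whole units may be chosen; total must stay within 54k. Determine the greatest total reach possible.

Take 5×G and 3×C: price 52 ≤ 54, reach 5·10 + 3·10 = 80.
G has the best ratio (10/5) and is taken to its limit of 5; remaining capacity is filled optimally with the others.

80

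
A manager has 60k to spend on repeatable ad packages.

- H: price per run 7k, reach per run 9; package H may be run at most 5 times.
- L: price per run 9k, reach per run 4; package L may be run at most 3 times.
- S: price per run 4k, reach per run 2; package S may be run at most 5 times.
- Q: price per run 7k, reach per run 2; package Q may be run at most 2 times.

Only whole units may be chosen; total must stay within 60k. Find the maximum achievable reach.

57

H has the best ratio (9/7); taking only H gives at most 5×9 = 45 (stopped by the supply cap of 5).
Mixing does better — 5×H, 1×L, and 4×S: price 60 ≤ 60, reach 5·9 + 1·4 + 4·2 = 57.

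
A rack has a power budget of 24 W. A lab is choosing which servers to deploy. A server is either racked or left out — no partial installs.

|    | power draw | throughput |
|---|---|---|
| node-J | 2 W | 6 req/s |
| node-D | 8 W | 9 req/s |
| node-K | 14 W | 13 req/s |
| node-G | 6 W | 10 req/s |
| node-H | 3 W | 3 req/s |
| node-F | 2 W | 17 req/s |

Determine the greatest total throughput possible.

This is an integer program with binary decision variables.
node-J + node-D + node-G + node-H + node-F: power draw 2 + 8 + 6 + 3 + 2 = 21 ≤ 24, throughput 6 + 9 + 10 + 3 + 17 = 45.
node-J + node-D + node-G + node-F: power draw 2 + 8 + 6 + 2 = 18 ≤ 24, throughput 6 + 9 + 10 + 17 = 42.
node-J + node-K + node-G + node-F: power draw 2 + 14 + 6 + 2 = 24 ≤ 24, throughput 6 + 13 + 10 + 17 = 46.
Best is node-J, node-K, node-G, and node-F with total throughput 46.

46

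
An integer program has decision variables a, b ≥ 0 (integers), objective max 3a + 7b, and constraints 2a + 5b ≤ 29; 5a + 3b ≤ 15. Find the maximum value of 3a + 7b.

35

(a,b)=(0,5) is feasible, giving 35.
(a,b)=(0,4) is feasible, giving 28.
No feasible integer point exceeds 35.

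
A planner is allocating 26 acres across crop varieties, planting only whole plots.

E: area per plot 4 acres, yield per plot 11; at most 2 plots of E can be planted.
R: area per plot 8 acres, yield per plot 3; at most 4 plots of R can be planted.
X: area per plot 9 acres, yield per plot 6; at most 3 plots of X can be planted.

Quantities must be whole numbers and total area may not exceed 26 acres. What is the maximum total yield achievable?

Take 2×E and 2×X: area 26 ≤ 26, yield 2·11 + 2·6 = 34.
E has the best ratio (11/4) and is taken to its limit of 2; remaining capacity is filled optimally with the others.

34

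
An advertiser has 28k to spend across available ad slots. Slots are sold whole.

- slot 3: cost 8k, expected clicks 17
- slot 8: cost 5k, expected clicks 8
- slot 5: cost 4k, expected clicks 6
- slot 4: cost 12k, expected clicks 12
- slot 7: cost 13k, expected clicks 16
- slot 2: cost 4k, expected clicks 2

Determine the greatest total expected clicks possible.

slot 3 + slot 5 + slot 7: cost 8 + 4 + 13 = 25 ≤ 28, expected clicks 17 + 6 + 16 = 39.
slot 3 + slot 8 + slot 7: cost 8 + 5 + 13 = 26 ≤ 28, expected clicks 17 + 8 + 16 = 41.
Best is slot 3, slot 8, and slot 7 with total expected clicks 41.

41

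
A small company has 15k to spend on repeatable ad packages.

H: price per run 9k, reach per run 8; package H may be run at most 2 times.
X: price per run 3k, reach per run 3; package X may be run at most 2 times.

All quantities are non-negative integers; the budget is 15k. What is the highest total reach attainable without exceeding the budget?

This is a bounded integer knapsack.
Take 1×H and 2×X: price 15 ≤ 15, reach 1·8 + 2·3 = 14.
X has the best ratio (3/3) and is taken to its limit of 2; remaining capacity is filled optimally with the others.

14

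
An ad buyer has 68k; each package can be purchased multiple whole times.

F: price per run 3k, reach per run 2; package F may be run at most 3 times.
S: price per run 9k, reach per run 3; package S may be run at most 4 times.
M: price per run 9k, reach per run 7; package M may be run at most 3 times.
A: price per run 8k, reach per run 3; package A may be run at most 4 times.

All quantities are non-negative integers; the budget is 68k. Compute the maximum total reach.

M has the best ratio (7/9); taking only M gives at most 3×7 = 21 (stopped by the supply cap of 3).
Mixing does better — 3×F, 3×M, and 4×A: price 68 ≤ 68, reach 3·2 + 3·7 + 4·3 = 39.

39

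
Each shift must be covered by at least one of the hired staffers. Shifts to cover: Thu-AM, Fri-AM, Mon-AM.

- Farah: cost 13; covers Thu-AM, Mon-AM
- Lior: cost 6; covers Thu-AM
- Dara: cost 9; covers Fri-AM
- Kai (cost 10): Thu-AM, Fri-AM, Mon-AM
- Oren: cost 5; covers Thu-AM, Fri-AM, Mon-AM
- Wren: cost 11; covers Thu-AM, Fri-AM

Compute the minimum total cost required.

This is a weighted set-cover instance.
Oren alone covers Thu-AM, Fri-AM, Mon-AM — every shift.
Total cost: 5.
No cover costs less than 5.

5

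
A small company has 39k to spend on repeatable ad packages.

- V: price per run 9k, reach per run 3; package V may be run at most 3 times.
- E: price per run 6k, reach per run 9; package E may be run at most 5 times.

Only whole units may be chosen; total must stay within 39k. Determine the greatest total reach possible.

48

5×E: price 30 ≤ 39, reach 5·9 = 45.
1×V and 5×E: price 39 ≤ 39, reach 1·3 + 5·9 = 48.
Best is 48.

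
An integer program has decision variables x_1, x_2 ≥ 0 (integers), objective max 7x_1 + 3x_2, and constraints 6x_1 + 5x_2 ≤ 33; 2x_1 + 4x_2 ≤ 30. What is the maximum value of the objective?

(x_1,x_2)=(5,0): 6·5+5·0=30≤33, 2·5+4·0=10≤30, objective 35.
(x_1,x_2)=(4,1): 6·4+5·1=29≤33, 2·4+4·1=12≤30, objective 31.
(x_1,x_2)=(4,0): 6·4+5·0=24≤33, 2·4+4·0=8≤30, objective 28.
No feasible integer point exceeds 35.

35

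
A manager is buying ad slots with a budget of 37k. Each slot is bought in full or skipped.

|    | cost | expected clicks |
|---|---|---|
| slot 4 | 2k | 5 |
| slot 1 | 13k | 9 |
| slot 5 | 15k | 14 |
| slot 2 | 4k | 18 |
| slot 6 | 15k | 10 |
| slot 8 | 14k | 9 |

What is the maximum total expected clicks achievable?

slot 4 + slot 1 + slot 5 + slot 2: cost 2 + 13 + 15 + 4 = 34 ≤ 37, expected clicks 5 + 9 + 14 + 18 = 46.
slot 4 + slot 5 + slot 2 + slot 6: cost 2 + 15 + 4 + 15 = 36 ≤ 37, expected clicks 5 + 14 + 18 + 10 = 47.
Best is slot 4, slot 5, slot 2, and slot 6 with total expected clicks 47.

47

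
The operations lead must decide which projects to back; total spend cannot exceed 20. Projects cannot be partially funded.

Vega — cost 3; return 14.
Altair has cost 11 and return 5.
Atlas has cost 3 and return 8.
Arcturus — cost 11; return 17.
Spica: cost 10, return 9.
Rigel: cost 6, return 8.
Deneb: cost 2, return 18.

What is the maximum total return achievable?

57

Allowing fractional choices, the relaxed optimum would be about 58.3, but projects are indivisible.
Vega + Atlas + Arcturus + Deneb: cost 3 + 3 + 11 + 2 = 19 ≤ 20, return 14 + 8 + 17 + 18 = 57.
Vega + Arcturus + Deneb: cost 3 + 11 + 2 = 16 ≤ 20, return 14 + 17 + 18 = 49.
Vega + Atlas + Spica + Deneb: cost 3 + 3 + 10 + 2 = 18 ≤ 20, return 14 + 8 + 9 + 18 = 49.
Best is Vega, Atlas, Arcturus, and Deneb with total return 57.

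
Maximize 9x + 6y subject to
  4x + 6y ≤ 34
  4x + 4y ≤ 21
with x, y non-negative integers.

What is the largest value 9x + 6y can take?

(x,y)=(5,0) is feasible, giving 45.
(x,y)=(4,1) is feasible, giving 42.
(x,y)=(4,0) is feasible, giving 36.
The best lattice point is (5,0), giving 45.

45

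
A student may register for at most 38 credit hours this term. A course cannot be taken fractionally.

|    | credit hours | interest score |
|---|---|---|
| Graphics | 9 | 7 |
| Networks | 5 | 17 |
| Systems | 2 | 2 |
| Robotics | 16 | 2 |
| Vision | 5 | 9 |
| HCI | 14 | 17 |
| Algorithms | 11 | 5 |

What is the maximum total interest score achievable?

Graphics + Networks + Vision + HCI: credit hours 9 + 5 + 5 + 14 = 33 ≤ 38, interest score 7 + 17 + 9 + 17 = 50.
Graphics + Networks + Systems + Vision + HCI: credit hours 9 + 5 + 2 + 5 + 14 = 35 ≤ 38, interest score 7 + 17 + 2 + 9 + 17 = 52.
Networks + Systems + Vision + HCI + Algorithms: credit hours 5 + 2 + 5 + 14 + 11 = 37 ≤ 38, interest score 17 + 2 + 9 + 17 + 5 = 50.
Best is Graphics, Networks, Systems, Vision, and HCI with total interest score 52.

52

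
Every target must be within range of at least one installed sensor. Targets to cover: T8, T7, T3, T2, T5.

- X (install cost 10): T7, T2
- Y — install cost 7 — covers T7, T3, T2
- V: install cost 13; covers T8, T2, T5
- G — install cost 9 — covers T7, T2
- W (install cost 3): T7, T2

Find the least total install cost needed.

The greedy cost-per-new-target heuristic would pick W, V, and Y for 23, but a cheaper cover exists.
Choose Y and V: together they cover T8, T7, T3, T2, T5 — every target.
Total install cost: 7 + 13 = 20.
No cover costs less than 20.

20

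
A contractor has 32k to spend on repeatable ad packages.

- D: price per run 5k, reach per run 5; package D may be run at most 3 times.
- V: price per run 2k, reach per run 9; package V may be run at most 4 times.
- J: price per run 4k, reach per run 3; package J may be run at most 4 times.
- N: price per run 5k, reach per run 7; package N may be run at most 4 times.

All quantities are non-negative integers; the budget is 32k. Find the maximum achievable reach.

V has the best ratio (9/2); taking only V gives at most 4×9 = 36 (stopped by the supply cap of 4).
Mixing does better — 4×V, 1×J, and 4×N: price 32 ≤ 32, reach 4·9 + 1·3 + 4·7 = 67.

67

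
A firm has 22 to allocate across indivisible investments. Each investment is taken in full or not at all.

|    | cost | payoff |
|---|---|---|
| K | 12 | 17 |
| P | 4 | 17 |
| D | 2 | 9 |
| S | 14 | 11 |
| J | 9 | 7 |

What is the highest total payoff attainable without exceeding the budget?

43

Take K, P, and D: cost 12 + 4 + 2 = 18 ≤ 22, payoff 17 + 17 + 9 = 43.
No other feasible combination does better.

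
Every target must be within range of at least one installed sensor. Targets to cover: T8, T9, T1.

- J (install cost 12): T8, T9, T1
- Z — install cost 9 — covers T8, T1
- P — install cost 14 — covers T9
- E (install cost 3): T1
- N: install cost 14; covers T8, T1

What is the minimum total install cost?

The greedy cost-per-new-target heuristic would pick E and J for 15, but a cheaper cover exists.
J alone covers T8, T9, T1 — every target.
Total install cost: 12.
No cover costs less than 12.

12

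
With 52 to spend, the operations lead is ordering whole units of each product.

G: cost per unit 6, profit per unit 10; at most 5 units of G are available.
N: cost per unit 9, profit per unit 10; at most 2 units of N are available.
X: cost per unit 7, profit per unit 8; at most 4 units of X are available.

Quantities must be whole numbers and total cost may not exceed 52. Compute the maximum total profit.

5×G and 3×X: cost 51 ≤ 52, profit 5·10 + 3·8 = 74.
4×G and 4×X: cost 52 ≤ 52, profit 4·10 + 4·8 = 72.
Best is 74.

74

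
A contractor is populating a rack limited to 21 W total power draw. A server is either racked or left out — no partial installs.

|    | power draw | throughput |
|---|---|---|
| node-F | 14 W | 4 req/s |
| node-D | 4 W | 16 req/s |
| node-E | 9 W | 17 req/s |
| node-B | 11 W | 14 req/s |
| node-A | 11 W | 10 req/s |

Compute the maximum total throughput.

33

Treat it as a binary knapsack problem.
Allowing fractional choices, the relaxed optimum would be about 43.2, but servers are indivisible.
node-E + node-B: power draw 9 + 11 = 20 ≤ 21, throughput 17 + 14 = 31.
node-D + node-E: power draw 4 + 9 = 13 ≤ 21, throughput 16 + 17 = 33.
node-D + node-B: power draw 4 + 11 = 15 ≤ 21, throughput 16 + 14 = 30.
Best is node-D and node-E with total throughput 33.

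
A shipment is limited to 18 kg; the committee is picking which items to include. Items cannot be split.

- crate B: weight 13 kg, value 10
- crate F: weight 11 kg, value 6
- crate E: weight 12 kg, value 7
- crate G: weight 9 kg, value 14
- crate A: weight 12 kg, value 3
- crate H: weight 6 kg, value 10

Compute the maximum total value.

crate G + crate H: weight 9 + 6 = 15 ≤ 18, value 14 + 10 = 24.
crate E + crate H: weight 12 + 6 = 18 ≤ 18, value 7 + 10 = 17.
Best is crate G and crate H with total value 24.

24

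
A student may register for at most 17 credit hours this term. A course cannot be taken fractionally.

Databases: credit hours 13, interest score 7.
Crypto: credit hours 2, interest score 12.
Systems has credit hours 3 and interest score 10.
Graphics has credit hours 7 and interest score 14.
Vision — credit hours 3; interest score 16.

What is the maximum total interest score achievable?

Crypto + Systems + Graphics + Vision: credit hours 2 + 3 + 7 + 3 = 15 ≤ 17, interest score 12 + 10 + 14 + 16 = 52.
Systems + Graphics + Vision: credit hours 3 + 7 + 3 = 13 ≤ 17, interest score 10 + 14 + 16 = 40.
Crypto + Graphics + Vision: credit hours 2 + 7 + 3 = 12 ≤ 17, interest score 12 + 14 + 16 = 42.
Best is Crypto, Systems, Graphics, and Vision with total interest score 52.

52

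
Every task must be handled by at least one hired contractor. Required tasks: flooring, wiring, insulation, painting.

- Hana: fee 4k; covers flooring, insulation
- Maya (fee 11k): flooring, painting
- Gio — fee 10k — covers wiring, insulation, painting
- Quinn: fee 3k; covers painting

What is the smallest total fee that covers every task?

The greedy cost-per-new-task heuristic would pick Hana, Quinn, and Gio for 17, but a cheaper cover exists.
Choose Hana and Gio: together they cover flooring, wiring, insulation, painting — every task.
Total fee: 4 + 10 = 14.
No cover costs less than 14.

14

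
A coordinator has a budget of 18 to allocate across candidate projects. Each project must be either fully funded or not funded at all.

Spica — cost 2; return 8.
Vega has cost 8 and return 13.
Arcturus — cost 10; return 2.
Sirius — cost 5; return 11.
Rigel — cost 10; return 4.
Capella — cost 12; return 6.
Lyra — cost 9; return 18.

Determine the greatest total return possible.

Allowing fractional choices, the relaxed optimum would be about 40.2, but projects are indivisible.
Spica + Sirius + Lyra: cost 2 + 5 + 9 = 16 ≤ 18, return 8 + 11 + 18 = 37.
Vega + Lyra: cost 8 + 9 = 17 ≤ 18, return 13 + 18 = 31.
Spica + Vega + Sirius: cost 2 + 8 + 5 = 15 ≤ 18, return 8 + 13 + 11 = 32.
Best is Spica, Sirius, and Lyra with total return 37.

37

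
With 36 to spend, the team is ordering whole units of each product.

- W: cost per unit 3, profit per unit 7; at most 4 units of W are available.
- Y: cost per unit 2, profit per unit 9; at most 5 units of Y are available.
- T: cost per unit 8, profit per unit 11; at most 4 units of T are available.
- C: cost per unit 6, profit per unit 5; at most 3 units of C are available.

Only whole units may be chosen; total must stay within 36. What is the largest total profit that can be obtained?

89

This is a bounded integer knapsack.
3×W, 5×Y, and 2×T: cost 35 ≤ 36, profit 3·7 + 5·9 + 2·11 = 88.
4×W, 5×Y, 1×T, and 1×C: cost 36 ≤ 36, profit 4·7 + 5·9 + 1·11 + 1·5 = 89.
Best is 89.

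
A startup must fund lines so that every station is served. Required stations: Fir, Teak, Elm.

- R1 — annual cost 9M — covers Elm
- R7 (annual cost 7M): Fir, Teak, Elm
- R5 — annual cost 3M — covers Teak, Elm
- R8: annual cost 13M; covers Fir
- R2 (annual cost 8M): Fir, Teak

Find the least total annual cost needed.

The greedy cost-per-new-station heuristic would pick R5 and R7 for 10, but a cheaper cover exists.
R7 alone covers Fir, Teak, Elm — every station.
Total annual cost: 7.
No cover costs less than 7.

7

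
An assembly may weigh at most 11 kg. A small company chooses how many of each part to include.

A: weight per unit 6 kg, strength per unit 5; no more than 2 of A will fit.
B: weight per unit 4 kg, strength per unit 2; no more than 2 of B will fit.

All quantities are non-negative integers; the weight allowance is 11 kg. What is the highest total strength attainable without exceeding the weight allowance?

7

Take 1×A and 1×B: weight 10 ≤ 11, strength 1·5 + 1·2 = 7.
No other integer combination yields more.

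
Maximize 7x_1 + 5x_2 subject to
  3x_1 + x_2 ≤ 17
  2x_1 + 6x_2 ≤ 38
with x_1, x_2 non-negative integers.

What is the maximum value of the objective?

(x_1,x_2)=(4,5): 3·4+1·5=17≤17, 2·4+6·5=38≤38, objective 53.
(x_1,x_2)=(4,4): 3·4+1·4=16≤17, 2·4+6·4=32≤38, objective 48.
No feasible integer point exceeds 53.

53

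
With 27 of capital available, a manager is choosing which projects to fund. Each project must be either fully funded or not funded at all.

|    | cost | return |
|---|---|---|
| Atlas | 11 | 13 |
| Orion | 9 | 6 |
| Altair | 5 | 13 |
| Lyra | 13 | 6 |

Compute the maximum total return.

Orion + Altair + Lyra: cost 9 + 5 + 13 = 27 ≤ 27, return 6 + 13 + 6 = 25.
Atlas + Altair: cost 11 + 5 = 16 ≤ 27, return 13 + 13 = 26.
Atlas + Orion + Altair: cost 11 + 9 + 5 = 25 ≤ 27, return 13 + 6 + 13 = 32.
Best is Atlas, Orion, and Altair with total return 32.

32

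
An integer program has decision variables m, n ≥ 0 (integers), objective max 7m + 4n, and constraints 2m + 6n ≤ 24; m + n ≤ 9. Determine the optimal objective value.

(m,n)=(9,0): 2·9+6·0=18≤24, 1·9+1·0=9≤9, objective 63.
(m,n)=(8,1): 2·8+6·1=22≤24, 1·8+1·1=9≤9, objective 60.
(m,n)=(8,0): 2·8+6·0=16≤24, 1·8+1·0=8≤9, objective 56.
No feasible integer point exceeds 63.

63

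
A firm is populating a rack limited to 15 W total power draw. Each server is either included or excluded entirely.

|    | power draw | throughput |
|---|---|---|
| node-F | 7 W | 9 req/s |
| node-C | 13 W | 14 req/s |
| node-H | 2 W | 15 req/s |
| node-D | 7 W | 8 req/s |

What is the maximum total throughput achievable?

29

Take node-C and node-H: power draw 13 + 2 = 15 ≤ 15, throughput 14 + 15 = 29.
No other feasible combination does better.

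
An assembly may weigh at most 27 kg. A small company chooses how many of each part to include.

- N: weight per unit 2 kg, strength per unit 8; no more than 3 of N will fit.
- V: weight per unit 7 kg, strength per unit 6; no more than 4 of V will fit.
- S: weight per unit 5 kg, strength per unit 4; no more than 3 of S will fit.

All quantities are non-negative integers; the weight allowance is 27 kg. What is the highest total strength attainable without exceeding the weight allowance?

This is a bounded integer knapsack.
Take 3×N and 3×V: weight 27 ≤ 27, strength 3·8 + 3·6 = 42.
N has the best ratio (8/2) and is taken to its limit of 3; remaining capacity is filled optimally with the others.

42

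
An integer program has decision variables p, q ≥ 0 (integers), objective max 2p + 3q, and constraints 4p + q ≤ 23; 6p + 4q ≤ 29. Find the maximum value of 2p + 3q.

21

(p,q)=(0,7): 4·0+1·7=7≤23, 6·0+4·7=28≤29, objective 21.
(p,q)=(0,6): 4·0+1·6=6≤23, 6·0+4·6=24≤29, objective 18.
No feasible integer point exceeds 21.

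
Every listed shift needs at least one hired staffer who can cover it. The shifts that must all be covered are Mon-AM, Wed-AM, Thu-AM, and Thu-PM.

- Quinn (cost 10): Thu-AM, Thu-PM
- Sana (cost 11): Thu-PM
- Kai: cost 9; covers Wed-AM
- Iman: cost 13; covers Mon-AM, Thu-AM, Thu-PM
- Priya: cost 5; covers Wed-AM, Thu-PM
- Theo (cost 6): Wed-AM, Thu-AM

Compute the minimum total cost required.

The greedy cost-per-new-shift heuristic would pick Priya, Theo, and Iman for 24, but a cheaper cover exists.
Choose Iman and Priya: together they cover Mon-AM, Wed-AM, Thu-AM, Thu-PM — every shift.
Total cost: 13 + 5 = 18.
No cover costs less than 18.

18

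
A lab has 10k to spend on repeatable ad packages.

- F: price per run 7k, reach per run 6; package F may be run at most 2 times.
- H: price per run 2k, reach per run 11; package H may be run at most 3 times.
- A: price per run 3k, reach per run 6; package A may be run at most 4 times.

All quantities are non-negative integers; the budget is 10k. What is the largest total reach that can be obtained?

39

H has the best ratio (11/2); taking only H gives at most 3×11 = 33 (stopped by the supply cap of 3).
Mixing does better — 3×H and 1×A: price 9 ≤ 10, reach 3·11 + 1·6 = 39.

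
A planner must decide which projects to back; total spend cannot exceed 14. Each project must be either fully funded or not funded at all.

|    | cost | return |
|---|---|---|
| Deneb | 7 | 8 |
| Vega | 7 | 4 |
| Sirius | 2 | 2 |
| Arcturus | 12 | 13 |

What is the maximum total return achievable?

15

Arcturus: cost 12 ≤ 14, return 13.
Sirius + Arcturus: cost 2 + 12 = 14 ≤ 14, return 2 + 13 = 15.
Deneb + Vega: cost 7 + 7 = 14 ≤ 14, return 8 + 4 = 12.
Best is Sirius and Arcturus with total return 15.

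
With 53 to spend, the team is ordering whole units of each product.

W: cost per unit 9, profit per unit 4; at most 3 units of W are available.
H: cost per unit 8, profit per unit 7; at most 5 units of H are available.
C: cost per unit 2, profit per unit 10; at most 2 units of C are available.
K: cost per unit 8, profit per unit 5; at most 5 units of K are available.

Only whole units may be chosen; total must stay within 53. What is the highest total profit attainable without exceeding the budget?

Take 5×H, 2×C, and 1×K: cost 52 ≤ 53, profit 5·7 + 2·10 + 1·5 = 60.
C has the best ratio (10/2) and is taken to its limit of 2; remaining capacity is filled optimally with the others.

60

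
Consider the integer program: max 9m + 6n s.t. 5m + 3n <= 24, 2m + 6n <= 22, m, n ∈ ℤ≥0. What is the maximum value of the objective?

The continuous relaxation peaks at (3.25, 2.58) with value 44.75; rounding to a feasible lattice point costs some objective.
(m,n)=(4,1): 5·4+3·1=23≤24, 2·4+6·1=14≤22, objective 42.
(m,n)=(3,2): 5·3+3·2=21≤24, 2·3+6·2=18≤22, objective 39.
The best lattice point is (4,1), giving 42.

42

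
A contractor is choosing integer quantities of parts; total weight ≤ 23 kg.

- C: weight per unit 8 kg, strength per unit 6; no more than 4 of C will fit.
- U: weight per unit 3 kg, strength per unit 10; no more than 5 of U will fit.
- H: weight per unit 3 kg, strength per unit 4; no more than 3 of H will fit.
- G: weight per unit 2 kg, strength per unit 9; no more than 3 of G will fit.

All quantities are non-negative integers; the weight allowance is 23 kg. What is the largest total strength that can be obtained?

5×U and 3×G: weight 21 ≤ 23, strength 5·10 + 3·9 = 77.
5×U, 1×H, and 2×G: weight 22 ≤ 23, strength 5·10 + 1·4 + 2·9 = 72.
Best is 77.

77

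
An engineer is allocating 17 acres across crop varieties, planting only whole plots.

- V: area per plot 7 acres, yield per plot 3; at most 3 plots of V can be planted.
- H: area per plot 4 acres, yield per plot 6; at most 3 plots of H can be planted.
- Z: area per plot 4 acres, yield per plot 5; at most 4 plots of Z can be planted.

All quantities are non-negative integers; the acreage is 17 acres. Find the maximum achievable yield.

Take 3×H and 1×Z: area 16 ≤ 17, yield 3·6 + 1·5 = 23.
H has the best ratio (6/4) and is taken to its limit of 3; remaining capacity is filled optimally with the others.

23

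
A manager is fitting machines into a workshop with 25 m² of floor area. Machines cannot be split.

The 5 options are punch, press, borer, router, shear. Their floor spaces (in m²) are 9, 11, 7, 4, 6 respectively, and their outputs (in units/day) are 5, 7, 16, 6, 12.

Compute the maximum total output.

35

Allowing fractional choices, the relaxed optimum would be about 39.1, but machines are indivisible.
borer + router + shear: floor space 7 + 4 + 6 = 17 ≤ 25, output 16 + 6 + 12 = 34.
press + borer + shear: floor space 11 + 7 + 6 = 24 ≤ 25, output 7 + 16 + 12 = 35.
Best is press, borer, and shear with total output 35.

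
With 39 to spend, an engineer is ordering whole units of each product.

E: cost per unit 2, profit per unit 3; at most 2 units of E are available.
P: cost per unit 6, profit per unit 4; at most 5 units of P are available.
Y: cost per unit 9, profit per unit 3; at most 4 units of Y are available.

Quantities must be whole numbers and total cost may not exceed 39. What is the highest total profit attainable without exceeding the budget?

26

E has the best ratio (3/2); taking only E gives at most 2×3 = 6 (stopped by the supply cap of 2).
Mixing does better — 2×E and 5×P: cost 34 ≤ 39, profit 2·3 + 5·4 = 26.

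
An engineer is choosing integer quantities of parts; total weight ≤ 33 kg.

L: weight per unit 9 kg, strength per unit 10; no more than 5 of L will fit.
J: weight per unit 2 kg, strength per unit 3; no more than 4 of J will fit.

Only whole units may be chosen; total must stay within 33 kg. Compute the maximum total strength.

This is a bounded integer knapsack.
3×L and 2×J: weight 31 ≤ 33, strength 3·10 + 2·3 = 36.
3×L and 3×J: weight 33 ≤ 33, strength 3·10 + 3·3 = 39.
Best is 39.

39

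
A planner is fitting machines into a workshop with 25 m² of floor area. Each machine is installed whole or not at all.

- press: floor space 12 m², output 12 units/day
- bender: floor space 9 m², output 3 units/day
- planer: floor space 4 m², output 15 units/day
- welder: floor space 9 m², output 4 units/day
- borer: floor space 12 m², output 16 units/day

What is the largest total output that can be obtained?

bender + planer + borer: floor space 9 + 4 + 12 = 25 ≤ 25, output 3 + 15 + 16 = 34.
planer + borer: floor space 4 + 12 = 16 ≤ 25, output 15 + 16 = 31.
planer + welder + borer: floor space 4 + 9 + 12 = 25 ≤ 25, output 15 + 4 + 16 = 35.
Best is planer, welder, and borer with total output 35.

35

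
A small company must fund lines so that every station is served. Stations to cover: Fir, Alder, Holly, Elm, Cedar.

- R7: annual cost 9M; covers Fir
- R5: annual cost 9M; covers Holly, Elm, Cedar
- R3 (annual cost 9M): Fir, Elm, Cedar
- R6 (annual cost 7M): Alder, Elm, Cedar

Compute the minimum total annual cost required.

25

Choose R7, R5, and R6: together they cover Fir, Alder, Holly, Elm, Cedar — every station.
Total annual cost: 9 + 9 + 7 = 25.
No cover costs less than 25.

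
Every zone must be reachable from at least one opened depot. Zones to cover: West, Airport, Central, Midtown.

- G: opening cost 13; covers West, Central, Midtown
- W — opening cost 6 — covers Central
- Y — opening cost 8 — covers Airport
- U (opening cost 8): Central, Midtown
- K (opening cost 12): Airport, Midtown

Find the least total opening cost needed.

21

Choose G and Y: together they cover West, Airport, Central, Midtown — every zone.
Total opening cost: 13 + 8 = 21.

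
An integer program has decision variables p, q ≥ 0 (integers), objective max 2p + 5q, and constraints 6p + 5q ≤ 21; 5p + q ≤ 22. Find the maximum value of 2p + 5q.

20

Relaxing integrality, the LP optimum is 21.00 at (p,q) = (0, 4.2), which is not an integer point.
(p,q)=(0,4): 6·0+5·4=20≤21, 5·0+1·4=4≤22, objective 20.
(p,q)=(1,3): 6·1+5·3=21≤21, 5·1+1·3=8≤22, objective 17.
(p,q)=(0,3): 6·0+5·3=15≤21, 5·0+1·3=3≤22, objective 15.
No feasible integer point exceeds 20.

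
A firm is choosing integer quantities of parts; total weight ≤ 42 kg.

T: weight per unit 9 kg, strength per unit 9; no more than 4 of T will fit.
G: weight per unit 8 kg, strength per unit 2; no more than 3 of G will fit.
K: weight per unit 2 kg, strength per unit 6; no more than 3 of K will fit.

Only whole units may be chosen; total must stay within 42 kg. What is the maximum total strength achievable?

54

K has the best ratio (6/2); taking only K gives at most 3×6 = 18 (stopped by the supply cap of 3).
Mixing does better — 4×T and 3×K: weight 42 ≤ 42, strength 4·9 + 3·6 = 54.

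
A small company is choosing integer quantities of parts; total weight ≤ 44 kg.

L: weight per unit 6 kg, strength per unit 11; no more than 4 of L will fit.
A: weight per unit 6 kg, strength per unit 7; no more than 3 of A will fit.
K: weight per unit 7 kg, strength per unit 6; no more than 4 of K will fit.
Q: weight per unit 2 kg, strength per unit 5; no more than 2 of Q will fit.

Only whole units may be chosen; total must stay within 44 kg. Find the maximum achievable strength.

Q has the best ratio (5/2); taking only Q gives at most 2×5 = 10 (stopped by the supply cap of 2).
Mixing does better — 4×L, 3×A, and 1×Q: weight 44 ≤ 44, strength 4·11 + 3·7 + 1·5 = 70.

70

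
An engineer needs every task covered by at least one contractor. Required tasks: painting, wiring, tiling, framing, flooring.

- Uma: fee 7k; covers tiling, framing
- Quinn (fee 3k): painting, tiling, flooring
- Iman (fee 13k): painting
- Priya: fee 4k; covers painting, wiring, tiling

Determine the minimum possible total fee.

This is a weighted set-cover instance.
Choose Uma, Quinn, and Priya: together they cover painting, wiring, tiling, framing, flooring — every task.
Total fee: 7 + 3 + 4 = 14.
No cover costs less than 14.

14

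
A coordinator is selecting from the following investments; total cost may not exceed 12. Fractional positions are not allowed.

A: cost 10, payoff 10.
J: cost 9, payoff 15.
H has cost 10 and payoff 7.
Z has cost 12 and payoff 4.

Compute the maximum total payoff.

15

Take J: cost 9 ≤ 12, payoff 15.
No other feasible combination does better.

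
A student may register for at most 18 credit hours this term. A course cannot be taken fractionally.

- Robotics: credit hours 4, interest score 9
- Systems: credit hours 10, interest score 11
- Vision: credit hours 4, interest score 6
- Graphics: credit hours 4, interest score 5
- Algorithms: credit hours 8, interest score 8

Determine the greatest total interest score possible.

Allowing fractional choices, the relaxed optimum would be about 26.6, but courses are indivisible.
Robotics + Systems + Graphics: credit hours 4 + 10 + 4 = 18 ≤ 18, interest score 9 + 11 + 5 = 25.
Robotics + Systems + Vision: credit hours 4 + 10 + 4 = 18 ≤ 18, interest score 9 + 11 + 6 = 26.
Best is Robotics, Systems, and Vision with total interest score 26.

26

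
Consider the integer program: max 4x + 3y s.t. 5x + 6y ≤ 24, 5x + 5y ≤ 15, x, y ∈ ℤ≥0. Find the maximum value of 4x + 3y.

12

(x,y)=(3,0): 5·3+6·0=15≤24, 5·3+5·0=15≤15, objective 12.
(x,y)=(2,1): 5·2+6·1=16≤24, 5·2+5·1=15≤15, objective 11.
(x,y)=(2,0): 5·2+6·0=10≤24, 5·2+5·0=10≤15, objective 8.
No feasible integer point exceeds 12.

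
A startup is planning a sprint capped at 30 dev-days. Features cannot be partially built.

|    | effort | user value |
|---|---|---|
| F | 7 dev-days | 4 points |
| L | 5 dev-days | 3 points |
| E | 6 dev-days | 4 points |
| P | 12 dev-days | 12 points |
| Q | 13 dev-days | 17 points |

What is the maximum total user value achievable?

32

Allowing fractional choices, the relaxed optimum would be about 32.3, but features are indivisible.
L + P + Q: effort 5 + 12 + 13 = 30 ≤ 30, user value 3 + 12 + 17 = 32.
F + E + Q: effort 7 + 6 + 13 = 26 ≤ 30, user value 4 + 4 + 17 = 25.
P + Q: effort 12 + 13 = 25 ≤ 30, user value 12 + 17 = 29.
Best is L, P, and Q with total user value 32.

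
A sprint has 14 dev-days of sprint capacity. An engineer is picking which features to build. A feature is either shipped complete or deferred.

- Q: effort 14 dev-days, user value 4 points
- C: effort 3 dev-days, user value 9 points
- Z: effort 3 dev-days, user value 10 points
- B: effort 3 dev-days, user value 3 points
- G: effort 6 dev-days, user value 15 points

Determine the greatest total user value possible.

Allowing fractional choices, the relaxed optimum would be about 36.0, but features are indivisible.
C + Z + G: effort 3 + 3 + 6 = 12 ≤ 14, user value 9 + 10 + 15 = 34.
C + B + G: effort 3 + 3 + 6 = 12 ≤ 14, user value 9 + 3 + 15 = 27.
Z + B + G: effort 3 + 3 + 6 = 12 ≤ 14, user value 10 + 3 + 15 = 28.
Best is C, Z, and G with total user value 34.

34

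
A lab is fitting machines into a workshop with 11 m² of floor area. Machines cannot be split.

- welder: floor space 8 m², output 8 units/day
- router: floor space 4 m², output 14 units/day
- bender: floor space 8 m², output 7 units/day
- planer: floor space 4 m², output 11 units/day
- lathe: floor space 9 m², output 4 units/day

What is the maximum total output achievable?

Allowing fractional choices, the relaxed optimum would be about 28.0, but machines are indivisible.
router + planer: floor space 4 + 4 = 8 ≤ 11, output 14 + 11 = 25.
router: floor space 4 ≤ 11, output 14.
Best is router and planer with total output 25.

25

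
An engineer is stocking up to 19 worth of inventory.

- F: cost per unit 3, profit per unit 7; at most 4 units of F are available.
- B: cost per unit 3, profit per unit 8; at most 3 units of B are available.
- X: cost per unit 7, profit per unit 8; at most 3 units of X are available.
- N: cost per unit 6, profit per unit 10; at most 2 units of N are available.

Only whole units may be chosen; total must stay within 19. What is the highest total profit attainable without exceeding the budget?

This is a bounded integer knapsack.
Take 3×F and 3×B: cost 18 ≤ 19, profit 3·7 + 3·8 = 45.
B has the best ratio (8/3) and is taken to its limit of 3; remaining capacity is filled optimally with the others.

45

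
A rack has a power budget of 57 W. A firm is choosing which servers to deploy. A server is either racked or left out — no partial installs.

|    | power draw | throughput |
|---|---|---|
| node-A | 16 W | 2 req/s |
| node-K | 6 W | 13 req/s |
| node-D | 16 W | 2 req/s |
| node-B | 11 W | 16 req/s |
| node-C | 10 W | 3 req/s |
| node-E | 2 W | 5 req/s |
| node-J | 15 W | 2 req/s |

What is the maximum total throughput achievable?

39

Treat it as a binary knapsack problem.
node-K + node-D + node-B + node-C + node-E: power draw 6 + 16 + 11 + 10 + 2 = 45 ≤ 57, throughput 13 + 2 + 16 + 3 + 5 = 39.
node-K + node-B + node-C + node-E + node-J: power draw 6 + 11 + 10 + 2 + 15 = 44 ≤ 57, throughput 13 + 16 + 3 + 5 + 2 = 39.
node-A + node-K + node-B + node-C + node-E: power draw 16 + 6 + 11 + 10 + 2 = 45 ≤ 57, throughput 2 + 13 + 16 + 3 + 5 = 39.
The maximum throughput is 39; one optimal choice is node-K, node-B, node-C, node-E, and node-J.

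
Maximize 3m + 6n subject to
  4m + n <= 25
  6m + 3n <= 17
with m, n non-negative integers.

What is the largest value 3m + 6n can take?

(m,n)=(0,5): 4·0+1·5=5≤25, 6·0+3·5=15≤17, objective 30.
(m,n)=(0,4): 4·0+1·4=4≤25, 6·0+3·4=12≤17, objective 24.
No feasible integer point exceeds 30.

30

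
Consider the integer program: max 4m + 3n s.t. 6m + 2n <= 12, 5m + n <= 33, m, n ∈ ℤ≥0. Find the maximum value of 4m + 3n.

18

(m,n)=(0,6): 6·0+2·6=12≤12, 5·0+1·6=6≤33, objective 18.
(m,n)=(0,5): 6·0+2·5=10≤12, 5·0+1·5=5≤33, objective 15.
The best lattice point is (0,6), giving 18.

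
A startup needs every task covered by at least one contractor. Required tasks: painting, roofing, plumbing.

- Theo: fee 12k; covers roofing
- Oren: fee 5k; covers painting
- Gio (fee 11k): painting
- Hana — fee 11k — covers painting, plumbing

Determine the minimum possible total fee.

The greedy cost-per-new-task heuristic would pick Oren, Hana, and Theo for 28, but a cheaper cover exists.
Choose Theo and Hana: together they cover painting, roofing, plumbing — every task.
Total fee: 12 + 11 = 23.
No cover costs less than 23.

23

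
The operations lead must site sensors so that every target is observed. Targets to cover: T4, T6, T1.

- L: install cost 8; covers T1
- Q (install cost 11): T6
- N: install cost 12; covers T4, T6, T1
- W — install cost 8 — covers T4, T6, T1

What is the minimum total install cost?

8

W alone covers T4, T6, T1 — every target.
Total install cost: 8.
No cover costs less than 8.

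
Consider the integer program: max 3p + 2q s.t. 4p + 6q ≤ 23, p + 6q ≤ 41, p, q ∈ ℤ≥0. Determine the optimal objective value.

15

Relaxing integrality, the LP optimum is 17.25 at (p,q) = (5.75, 0), which is not an integer point.
(p,q)=(5,0): 4·5+6·0=20≤23, 1·5+6·0=5≤41, objective 15.
(p,q)=(4,1): 4·4+6·1=22≤23, 1·4+6·1=10≤41, objective 14.
(p,q)=(4,0): 4·4+6·0=16≤23, 1·4+6·0=4≤41, objective 12.
No feasible integer point exceeds 15.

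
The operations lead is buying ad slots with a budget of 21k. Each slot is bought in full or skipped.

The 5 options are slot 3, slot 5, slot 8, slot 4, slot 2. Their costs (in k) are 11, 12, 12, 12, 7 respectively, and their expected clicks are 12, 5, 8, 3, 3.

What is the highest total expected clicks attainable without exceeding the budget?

15

Treat it as a binary knapsack problem.
Take slot 3 and slot 2: cost 11 + 7 = 18 ≤ 21, expected clicks 12 + 3 = 15.
No other feasible combination does better.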